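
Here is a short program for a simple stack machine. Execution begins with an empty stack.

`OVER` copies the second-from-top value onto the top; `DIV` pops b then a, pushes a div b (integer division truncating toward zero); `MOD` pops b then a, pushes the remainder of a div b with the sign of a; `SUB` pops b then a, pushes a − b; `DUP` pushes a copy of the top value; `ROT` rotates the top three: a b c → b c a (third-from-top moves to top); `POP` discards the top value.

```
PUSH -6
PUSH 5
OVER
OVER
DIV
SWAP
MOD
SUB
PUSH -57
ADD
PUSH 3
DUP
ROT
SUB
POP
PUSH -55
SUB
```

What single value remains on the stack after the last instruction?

PUSH -6  → [-6]
PUSH 5   → [-6, 5]
OVER     → [-6, 5, -6]
OVER     → [-6, 5, -6, 5]
DIV      → [-6, 5, -1]
SWAP     → [-6, -1, 5]
MOD      → [-6, -1]
SUB      → [-5]
PUSH -57 → [-5, -57]
ADD      → [-62]
PUSH 3   → [-62, 3]
DUP      → [-62, 3, 3]
ROT      → [3, 3, -62]
SUB      → [3, 65]
POP      → [3]
PUSH -55 → [3, -55]
SUB      → [58]

58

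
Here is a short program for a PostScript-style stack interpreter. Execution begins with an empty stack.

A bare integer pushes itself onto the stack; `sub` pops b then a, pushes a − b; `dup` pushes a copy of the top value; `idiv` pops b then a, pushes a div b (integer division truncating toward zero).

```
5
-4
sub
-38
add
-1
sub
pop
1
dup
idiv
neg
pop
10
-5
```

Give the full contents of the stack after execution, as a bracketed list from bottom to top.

[10, -5]

5    -> 5
-4   -> 5 -4
sub  -> 9
-38  -> 9 -38
add  -> -29
-1   -> -29 -1
sub  -> -28
pop  -> (empty)
1    -> 1
dup  -> 1 1
idiv -> 1
neg  -> -1
pop  -> (empty)
10   -> 10
-5   -> 10 -5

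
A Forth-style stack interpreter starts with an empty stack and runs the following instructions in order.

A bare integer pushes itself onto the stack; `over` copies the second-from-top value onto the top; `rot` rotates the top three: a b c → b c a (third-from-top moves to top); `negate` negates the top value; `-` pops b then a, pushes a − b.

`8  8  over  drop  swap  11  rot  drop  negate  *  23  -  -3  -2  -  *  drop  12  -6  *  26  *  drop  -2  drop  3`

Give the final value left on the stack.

3

8       8
8       8 8
over    8 8 8
drop    8 8
swap    8 8
11      8 8 11
rot     8 11 8
drop    8 11
negate  8 -11
*       -88
23      -88 23
-       -111
-3      -111 -3
-2      -111 -3 -2
-       -111 -1
*       111
drop    (empty)
12      12
-6      12 -6
*       -72
26      -72 26
*       -1872
drop    (empty)
-2      -2
drop    (empty)
3       3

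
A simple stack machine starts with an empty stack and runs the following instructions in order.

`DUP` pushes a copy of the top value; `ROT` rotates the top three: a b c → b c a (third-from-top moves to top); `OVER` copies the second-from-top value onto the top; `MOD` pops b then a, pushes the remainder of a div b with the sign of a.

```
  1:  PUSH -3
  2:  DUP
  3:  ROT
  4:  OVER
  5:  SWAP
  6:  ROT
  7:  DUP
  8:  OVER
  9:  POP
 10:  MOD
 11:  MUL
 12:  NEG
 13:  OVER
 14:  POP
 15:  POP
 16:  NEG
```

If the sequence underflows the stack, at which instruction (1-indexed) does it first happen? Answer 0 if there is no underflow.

PUSH -3 → [-3]
DUP     → [-3, -3]
ROT  — needs 3 operands, stack has 2 → underflow

3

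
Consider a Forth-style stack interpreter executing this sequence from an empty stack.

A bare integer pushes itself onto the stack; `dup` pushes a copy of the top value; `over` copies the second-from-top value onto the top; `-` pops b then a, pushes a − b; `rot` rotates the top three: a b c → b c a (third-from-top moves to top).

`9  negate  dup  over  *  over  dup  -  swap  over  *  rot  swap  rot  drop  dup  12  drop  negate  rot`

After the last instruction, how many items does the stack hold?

3

9      : [9]
negate : [-9]
dup    : [-9, -9]
over   : [-9, -9, -9]
*      : [-9, 81]
over   : [-9, 81, -9]
dup    : [-9, 81, -9, -9]
-      : [-9, 81, 0]
swap   : [-9, 0, 81]
over   : [-9, 0, 81, 0]
*      : [-9, 0, 0]
rot    : [0, 0, -9]
swap   : [0, -9, 0]
rot    : [-9, 0, 0]
drop   : [-9, 0]
dup    : [-9, 0, 0]
12     : [-9, 0, 0, 12]
drop   : [-9, 0, 0]
negate : [-9, 0, 0]
rot    : [0, 0, -9]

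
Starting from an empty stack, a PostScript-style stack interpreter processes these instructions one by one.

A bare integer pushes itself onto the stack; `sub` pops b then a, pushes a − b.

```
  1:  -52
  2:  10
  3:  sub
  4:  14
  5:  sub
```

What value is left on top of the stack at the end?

-76

-52 -> -52
10  -> -52 10
sub -> -62
14  -> -62 14
sub -> -76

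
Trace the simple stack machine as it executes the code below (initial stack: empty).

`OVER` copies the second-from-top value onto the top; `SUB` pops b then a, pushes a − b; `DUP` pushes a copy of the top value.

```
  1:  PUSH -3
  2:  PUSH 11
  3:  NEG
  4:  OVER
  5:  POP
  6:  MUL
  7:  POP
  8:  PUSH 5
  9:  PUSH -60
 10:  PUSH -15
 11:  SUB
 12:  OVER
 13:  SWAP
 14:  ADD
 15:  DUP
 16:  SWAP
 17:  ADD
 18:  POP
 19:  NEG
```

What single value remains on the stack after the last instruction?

-5

PUSH -3   -3
PUSH 11   -3 11
NEG       -3 -11
OVER      -3 -11 -3
POP       -3 -11
MUL       33
POP       (empty)
PUSH 5    5
PUSH -60  5 -60
PUSH -15  5 -60 -15
SUB       5 -45
OVER      5 -45 5
SWAP      5 5 -45
ADD       5 -40
DUP       5 -40 -40
SWAP      5 -40 -40
ADD       5 -80
POP       5
NEG       -5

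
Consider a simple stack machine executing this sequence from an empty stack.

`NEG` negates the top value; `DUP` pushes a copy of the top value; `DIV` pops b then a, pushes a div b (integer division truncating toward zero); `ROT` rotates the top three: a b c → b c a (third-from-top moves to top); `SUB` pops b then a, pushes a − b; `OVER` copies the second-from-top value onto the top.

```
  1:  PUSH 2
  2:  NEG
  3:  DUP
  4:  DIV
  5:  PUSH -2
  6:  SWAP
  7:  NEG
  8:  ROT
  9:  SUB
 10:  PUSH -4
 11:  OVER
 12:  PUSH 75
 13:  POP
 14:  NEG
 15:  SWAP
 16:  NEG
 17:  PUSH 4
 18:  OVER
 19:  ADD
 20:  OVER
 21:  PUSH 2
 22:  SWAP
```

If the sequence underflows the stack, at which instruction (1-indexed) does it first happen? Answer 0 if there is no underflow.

PUSH 2  -> 2
NEG     -> -2
DUP     -> -2 -2
DIV     -> 1
PUSH -2 -> 1 -2
SWAP    -> -2 1
NEG     -> -2 -1
ROT  — needs 3 operands, stack has 2 → underflow

8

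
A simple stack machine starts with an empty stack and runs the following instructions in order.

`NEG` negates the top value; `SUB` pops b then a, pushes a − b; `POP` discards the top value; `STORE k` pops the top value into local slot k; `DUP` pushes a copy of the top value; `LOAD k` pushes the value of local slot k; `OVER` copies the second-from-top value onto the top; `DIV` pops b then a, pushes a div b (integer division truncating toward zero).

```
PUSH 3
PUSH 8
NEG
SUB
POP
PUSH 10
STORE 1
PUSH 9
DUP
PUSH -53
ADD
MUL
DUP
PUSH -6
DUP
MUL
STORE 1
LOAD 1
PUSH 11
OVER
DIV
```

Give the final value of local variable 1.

PUSH 3   → [3]
PUSH 8   → [3, 8]
NEG      → [3, -8]
SUB      → [11]
POP      → []
PUSH 10  → [10]
STORE 1  → []
PUSH 9   → [9]
DUP      → [9, 9]
PUSH -53 → [9, 9, -53]
ADD      → [9, -44]
MUL      → [-396]
DUP      → [-396, -396]
PUSH -6  → [-396, -396, -6]
DUP      → [-396, -396, -6, -6]
MUL      → [-396, -396, 36]
STORE 1  → [-396, -396]
LOAD 1   → [-396, -396, 36]
PUSH 11  → [-396, -396, 36, 11]
OVER     → [-396, -396, 36, 11, 36]
DIV      → [-396, -396, 36, 0]

36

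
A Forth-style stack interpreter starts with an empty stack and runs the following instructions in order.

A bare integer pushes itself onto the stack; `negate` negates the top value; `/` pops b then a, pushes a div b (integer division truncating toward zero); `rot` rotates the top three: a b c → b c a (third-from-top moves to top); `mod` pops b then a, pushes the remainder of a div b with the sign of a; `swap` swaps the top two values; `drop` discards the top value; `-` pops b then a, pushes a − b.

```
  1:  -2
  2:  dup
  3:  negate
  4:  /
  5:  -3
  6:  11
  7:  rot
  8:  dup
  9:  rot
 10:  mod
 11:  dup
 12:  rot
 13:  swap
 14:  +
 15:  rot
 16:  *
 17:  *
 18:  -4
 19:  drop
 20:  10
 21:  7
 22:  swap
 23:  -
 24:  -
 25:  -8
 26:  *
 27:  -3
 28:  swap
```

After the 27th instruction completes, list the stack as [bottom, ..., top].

-2     → -2
dup    → -2 -2
negate → -2 2
/      → -1
-3     → -1 -3
11     → -1 -3 11
rot    → -3 11 -1
dup    → -3 11 -1 -1
rot    → -3 -1 -1 11
mod    → -3 -1 -1
dup    → -3 -1 -1 -1
rot    → -3 -1 -1 -1
swap   → -3 -1 -1 -1
+      → -3 -1 -2
rot    → -1 -2 -3
*      → -1 6
*      → -6
-4     → -6 -4
drop   → -6
10     → -6 10
7      → -6 10 7
swap   → -6 7 10
-      → -6 -3
-      → -3
-8     → -3 -8
*      → 24
-3     → 24 -3

[24, -3]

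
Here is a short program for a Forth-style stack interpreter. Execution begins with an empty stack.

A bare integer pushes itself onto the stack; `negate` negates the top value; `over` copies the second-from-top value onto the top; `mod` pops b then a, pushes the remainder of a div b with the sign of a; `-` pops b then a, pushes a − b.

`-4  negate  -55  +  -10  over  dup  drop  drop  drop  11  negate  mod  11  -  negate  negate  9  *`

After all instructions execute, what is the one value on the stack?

-162

-4     -> [-4]
negate -> [4]
-55    -> [4, -55]
+      -> [-51]
-10    -> [-51, -10]
over   -> [-51, -10, -51]
dup    -> [-51, -10, -51, -51]
drop   -> [-51, -10, -51]
drop   -> [-51, -10]
drop   -> [-51]
11     -> [-51, 11]
negate -> [-51, -11]
mod    -> [-7]
11     -> [-7, 11]
-      -> [-18]
negate -> [18]
negate -> [-18]
9      -> [-18, 9]
*      -> [-162]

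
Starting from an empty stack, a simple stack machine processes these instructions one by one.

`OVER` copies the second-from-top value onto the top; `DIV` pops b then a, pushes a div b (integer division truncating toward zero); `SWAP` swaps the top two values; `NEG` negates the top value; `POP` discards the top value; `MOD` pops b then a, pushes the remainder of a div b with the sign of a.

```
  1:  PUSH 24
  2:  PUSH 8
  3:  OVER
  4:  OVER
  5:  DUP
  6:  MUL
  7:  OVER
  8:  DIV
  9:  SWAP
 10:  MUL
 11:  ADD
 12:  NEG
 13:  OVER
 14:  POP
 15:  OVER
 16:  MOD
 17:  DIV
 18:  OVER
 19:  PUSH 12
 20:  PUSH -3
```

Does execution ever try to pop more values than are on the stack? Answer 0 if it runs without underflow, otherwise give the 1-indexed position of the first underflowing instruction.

18

PUSH 24 -> 24
PUSH 8  -> 24 8
OVER    -> 24 8 24
OVER    -> 24 8 24 8
DUP     -> 24 8 24 8 8
MUL     -> 24 8 24 64
OVER    -> 24 8 24 64 24
DIV     -> 24 8 24 2
SWAP    -> 24 8 2 24
MUL     -> 24 8 48
ADD     -> 24 56
NEG     -> 24 -56
OVER    -> 24 -56 24
POP     -> 24 -56
OVER    -> 24 -56 24
MOD     -> 24 -8
DIV     -> -3
OVER  — needs 2 operands, stack has 1 → underflow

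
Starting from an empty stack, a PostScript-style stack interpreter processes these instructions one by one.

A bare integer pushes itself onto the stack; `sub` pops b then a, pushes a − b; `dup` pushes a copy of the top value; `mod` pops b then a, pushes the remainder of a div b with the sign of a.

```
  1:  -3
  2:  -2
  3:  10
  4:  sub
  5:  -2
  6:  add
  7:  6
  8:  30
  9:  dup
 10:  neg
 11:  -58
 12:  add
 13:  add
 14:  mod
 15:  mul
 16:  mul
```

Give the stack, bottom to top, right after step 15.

-3  → -3
-2  → -3 -2
10  → -3 -2 10
sub → -3 -12
-2  → -3 -12 -2
add → -3 -14
6   → -3 -14 6
30  → -3 -14 6 30
dup → -3 -14 6 30 30
neg → -3 -14 6 30 -30
-58 → -3 -14 6 30 -30 -58
add → -3 -14 6 30 -88
add → -3 -14 6 -58
mod → -3 -14 6
mul → -3 -84

[-3, -84]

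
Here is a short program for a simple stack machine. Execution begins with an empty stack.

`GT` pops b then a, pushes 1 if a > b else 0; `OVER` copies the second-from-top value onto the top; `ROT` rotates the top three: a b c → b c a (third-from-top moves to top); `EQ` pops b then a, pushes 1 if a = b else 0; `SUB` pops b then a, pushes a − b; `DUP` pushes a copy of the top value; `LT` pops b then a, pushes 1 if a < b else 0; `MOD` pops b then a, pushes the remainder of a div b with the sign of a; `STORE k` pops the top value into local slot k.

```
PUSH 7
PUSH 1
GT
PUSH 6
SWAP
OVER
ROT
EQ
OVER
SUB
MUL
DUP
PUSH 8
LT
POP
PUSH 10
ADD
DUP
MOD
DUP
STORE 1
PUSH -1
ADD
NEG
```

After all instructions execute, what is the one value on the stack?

PUSH 7  : 7
PUSH 1  : 7 1
GT      : 1
PUSH 6  : 1 6
SWAP    : 6 1
OVER    : 6 1 6
ROT     : 1 6 6
EQ      : 1 1
OVER    : 1 1 1
SUB     : 1 0
MUL     : 0
DUP     : 0 0
PUSH 8  : 0 0 8
LT      : 0 1
POP     : 0
PUSH 10 : 0 10
ADD     : 10
DUP     : 10 10
MOD     : 0
DUP     : 0 0
STORE 1 : 0
PUSH -1 : 0 -1
ADD     : -1
NEG     : 1

1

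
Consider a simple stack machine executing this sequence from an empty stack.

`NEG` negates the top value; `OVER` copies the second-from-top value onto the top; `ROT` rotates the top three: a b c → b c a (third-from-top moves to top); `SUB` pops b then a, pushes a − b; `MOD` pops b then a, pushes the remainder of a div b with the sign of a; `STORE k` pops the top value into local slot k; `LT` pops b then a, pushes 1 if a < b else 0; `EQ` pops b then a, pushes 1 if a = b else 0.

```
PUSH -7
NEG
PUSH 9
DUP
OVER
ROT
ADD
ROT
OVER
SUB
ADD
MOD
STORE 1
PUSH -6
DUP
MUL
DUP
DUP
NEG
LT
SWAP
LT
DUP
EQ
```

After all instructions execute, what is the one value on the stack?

1

PUSH -7 -> -7
NEG     -> 7
PUSH 9  -> 7 9
DUP     -> 7 9 9
OVER    -> 7 9 9 9
ROT     -> 7 9 9 9
ADD     -> 7 9 18
ROT     -> 9 18 7
OVER    -> 9 18 7 18
SUB     -> 9 18 -11
ADD     -> 9 7
MOD     -> 2
STORE 1 -> (empty)
PUSH -6 -> -6
DUP     -> -6 -6
MUL     -> 36
DUP     -> 36 36
DUP     -> 36 36 36
NEG     -> 36 36 -36
LT      -> 36 0
SWAP    -> 0 36
LT      -> 1
DUP     -> 1 1
EQ      -> 1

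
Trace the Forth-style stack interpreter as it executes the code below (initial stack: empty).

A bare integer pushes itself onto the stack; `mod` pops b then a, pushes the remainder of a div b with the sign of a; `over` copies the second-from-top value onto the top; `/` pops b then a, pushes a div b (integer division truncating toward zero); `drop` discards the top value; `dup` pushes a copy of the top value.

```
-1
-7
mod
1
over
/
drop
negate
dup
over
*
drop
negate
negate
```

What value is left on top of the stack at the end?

-1      -1
-7      -1 -7
mod     -1
1       -1 1
over    -1 1 -1
/       -1 -1
drop    -1
negate  1
dup     1 1
over    1 1 1
*       1 1
drop    1
negate  -1
negate  1

1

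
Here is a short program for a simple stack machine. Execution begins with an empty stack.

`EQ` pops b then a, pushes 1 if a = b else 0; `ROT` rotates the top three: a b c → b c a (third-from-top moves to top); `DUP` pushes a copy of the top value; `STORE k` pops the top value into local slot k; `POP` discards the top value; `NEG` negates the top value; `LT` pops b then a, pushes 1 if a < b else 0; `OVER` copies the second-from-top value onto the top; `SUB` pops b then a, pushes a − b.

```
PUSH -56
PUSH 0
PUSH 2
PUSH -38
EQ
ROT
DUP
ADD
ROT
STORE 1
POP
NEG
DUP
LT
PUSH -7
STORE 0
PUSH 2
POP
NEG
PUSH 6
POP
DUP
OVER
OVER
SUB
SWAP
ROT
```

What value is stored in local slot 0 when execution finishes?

-7

PUSH -56 → -56
PUSH 0   → -56 0
PUSH 2   → -56 0 2
PUSH -38 → -56 0 2 -38
EQ       → -56 0 0
ROT      → 0 0 -56
DUP      → 0 0 -56 -56
ADD      → 0 0 -112
ROT      → 0 -112 0
STORE 1  → 0 -112
POP      → 0
NEG      → 0
DUP      → 0 0
LT       → 0
PUSH -7  → 0 -7
STORE 0  → 0
PUSH 2   → 0 2
POP      → 0
NEG      → 0
PUSH 6   → 0 6
POP      → 0
DUP      → 0 0
OVER     → 0 0 0
OVER     → 0 0 0 0
SUB      → 0 0 0
SWAP     → 0 0 0
ROT      → 0 0 0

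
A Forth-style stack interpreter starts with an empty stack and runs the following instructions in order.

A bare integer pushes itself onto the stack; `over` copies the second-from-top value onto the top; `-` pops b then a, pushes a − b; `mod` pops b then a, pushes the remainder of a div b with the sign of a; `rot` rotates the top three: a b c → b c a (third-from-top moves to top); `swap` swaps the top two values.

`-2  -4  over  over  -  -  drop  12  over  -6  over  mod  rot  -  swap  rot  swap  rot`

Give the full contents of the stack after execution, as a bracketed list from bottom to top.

-2    [-2]
-4    [-2, -4]
over  [-2, -4, -2]
over  [-2, -4, -2, -4]
-     [-2, -4, 2]
-     [-2, -6]
drop  [-2]
12    [-2, 12]
over  [-2, 12, -2]
-6    [-2, 12, -2, -6]
over  [-2, 12, -2, -6, -2]
mod   [-2, 12, -2, 0]
rot   [-2, -2, 0, 12]
-     [-2, -2, -12]
swap  [-2, -12, -2]
rot   [-12, -2, -2]
swap  [-12, -2, -2]
rot   [-2, -2, -12]

[-2, -2, -12]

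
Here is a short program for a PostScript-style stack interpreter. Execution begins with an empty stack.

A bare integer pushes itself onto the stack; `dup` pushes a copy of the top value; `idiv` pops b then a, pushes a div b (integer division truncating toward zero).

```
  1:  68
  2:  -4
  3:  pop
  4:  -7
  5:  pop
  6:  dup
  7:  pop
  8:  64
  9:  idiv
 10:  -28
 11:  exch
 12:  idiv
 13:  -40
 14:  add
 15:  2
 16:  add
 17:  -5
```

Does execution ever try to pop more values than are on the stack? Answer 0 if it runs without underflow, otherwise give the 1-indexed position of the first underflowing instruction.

0

68   → [68]
-4   → [68, -4]
pop  → [68]
-7   → [68, -7]
pop  → [68]
dup  → [68, 68]
pop  → [68]
64   → [68, 64]
idiv → [1]
-28  → [1, -28]
exch → [-28, 1]
idiv → [-28]
-40  → [-28, -40]
add  → [-68]
2    → [-68, 2]
add  → [-66]
-5   → [-66, -5]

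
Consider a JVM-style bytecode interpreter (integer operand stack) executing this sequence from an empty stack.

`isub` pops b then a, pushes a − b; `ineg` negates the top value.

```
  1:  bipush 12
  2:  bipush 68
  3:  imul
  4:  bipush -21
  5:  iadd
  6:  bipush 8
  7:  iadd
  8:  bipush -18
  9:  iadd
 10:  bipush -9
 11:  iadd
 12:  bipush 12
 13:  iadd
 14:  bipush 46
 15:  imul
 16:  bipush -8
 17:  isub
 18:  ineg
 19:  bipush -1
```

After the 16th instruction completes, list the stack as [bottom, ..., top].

bipush 12  : 12
bipush 68  : 12 68
imul       : 816
bipush -21 : 816 -21
iadd       : 795
bipush 8   : 795 8
iadd       : 803
bipush -18 : 803 -18
iadd       : 785
bipush -9  : 785 -9
iadd       : 776
bipush 12  : 776 12
iadd       : 788
bipush 46  : 788 46
imul       : 36248
bipush -8  : 36248 -8

[36248, -8]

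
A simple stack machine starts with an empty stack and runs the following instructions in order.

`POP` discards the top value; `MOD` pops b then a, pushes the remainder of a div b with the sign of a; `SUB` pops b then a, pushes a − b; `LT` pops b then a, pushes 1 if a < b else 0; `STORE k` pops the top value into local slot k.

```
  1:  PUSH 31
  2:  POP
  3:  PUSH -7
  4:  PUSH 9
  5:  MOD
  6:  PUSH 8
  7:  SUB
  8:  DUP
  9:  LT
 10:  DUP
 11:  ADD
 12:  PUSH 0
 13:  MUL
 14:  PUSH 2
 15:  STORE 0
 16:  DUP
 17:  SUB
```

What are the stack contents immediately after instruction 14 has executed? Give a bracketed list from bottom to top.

PUSH 31 -> [31]
POP     -> []
PUSH -7 -> [-7]
PUSH 9  -> [-7, 9]
MOD     -> [-7]
PUSH 8  -> [-7, 8]
SUB     -> [-15]
DUP     -> [-15, -15]
LT      -> [0]
DUP     -> [0, 0]
ADD     -> [0]
PUSH 0  -> [0, 0]
MUL     -> [0]
PUSH 2  -> [0, 2]

[0, 2]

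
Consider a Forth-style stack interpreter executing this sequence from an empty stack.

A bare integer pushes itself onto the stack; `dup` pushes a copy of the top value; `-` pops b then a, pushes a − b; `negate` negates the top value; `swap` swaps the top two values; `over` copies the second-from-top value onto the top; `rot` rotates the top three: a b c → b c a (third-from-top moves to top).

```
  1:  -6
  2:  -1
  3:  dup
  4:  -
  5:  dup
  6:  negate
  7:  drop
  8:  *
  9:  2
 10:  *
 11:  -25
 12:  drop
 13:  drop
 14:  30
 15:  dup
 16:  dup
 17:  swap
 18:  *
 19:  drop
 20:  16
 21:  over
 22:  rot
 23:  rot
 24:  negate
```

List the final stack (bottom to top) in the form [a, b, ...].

-6      -6
-1      -6 -1
dup     -6 -1 -1
-       -6 0
dup     -6 0 0
negate  -6 0 0
drop    -6 0
*       0
2       0 2
*       0
-25     0 -25
drop    0
drop    (empty)
30      30
dup     30 30
dup     30 30 30
swap    30 30 30
*       30 900
drop    30
16      30 16
over    30 16 30
rot     16 30 30
rot     30 30 16
negate  30 30 -16

[30, 30, -16]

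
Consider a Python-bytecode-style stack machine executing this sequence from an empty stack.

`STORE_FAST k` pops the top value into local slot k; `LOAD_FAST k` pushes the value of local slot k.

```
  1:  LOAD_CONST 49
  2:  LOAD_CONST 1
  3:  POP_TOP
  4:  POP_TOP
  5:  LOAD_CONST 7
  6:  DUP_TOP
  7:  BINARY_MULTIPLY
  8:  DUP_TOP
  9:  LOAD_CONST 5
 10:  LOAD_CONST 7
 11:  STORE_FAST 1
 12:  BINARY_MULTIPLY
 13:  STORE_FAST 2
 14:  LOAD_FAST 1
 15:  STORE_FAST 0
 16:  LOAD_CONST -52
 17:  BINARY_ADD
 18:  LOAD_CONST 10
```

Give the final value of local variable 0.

LOAD_CONST 49    [49]
LOAD_CONST 1     [49, 1]
POP_TOP          [49]
POP_TOP          []
LOAD_CONST 7     [7]
DUP_TOP          [7, 7]
BINARY_MULTIPLY  [49]
DUP_TOP          [49, 49]
LOAD_CONST 5     [49, 49, 5]
LOAD_CONST 7     [49, 49, 5, 7]
STORE_FAST 1     [49, 49, 5]
BINARY_MULTIPLY  [49, 245]
STORE_FAST 2     [49]
LOAD_FAST 1      [49, 7]
STORE_FAST 0     [49]
LOAD_CONST -52   [49, -52]
BINARY_ADD       [-3]
LOAD_CONST 10    [-3, 10]

7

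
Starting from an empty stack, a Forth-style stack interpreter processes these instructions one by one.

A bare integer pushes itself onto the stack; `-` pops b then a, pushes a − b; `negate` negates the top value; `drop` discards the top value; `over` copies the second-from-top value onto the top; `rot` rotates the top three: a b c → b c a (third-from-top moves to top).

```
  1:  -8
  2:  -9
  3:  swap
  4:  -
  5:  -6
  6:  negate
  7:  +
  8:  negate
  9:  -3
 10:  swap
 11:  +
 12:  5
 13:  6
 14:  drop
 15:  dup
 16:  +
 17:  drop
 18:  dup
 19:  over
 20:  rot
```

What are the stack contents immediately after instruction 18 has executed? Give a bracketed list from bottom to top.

[-8, -8]

-8      [-8]
-9      [-8, -9]
swap    [-9, -8]
-       [-1]
-6      [-1, -6]
negate  [-1, 6]
+       [5]
negate  [-5]
-3      [-5, -3]
swap    [-3, -5]
+       [-8]
5       [-8, 5]
6       [-8, 5, 6]
drop    [-8, 5]
dup     [-8, 5, 5]
+       [-8, 10]
drop    [-8]
dup     [-8, -8]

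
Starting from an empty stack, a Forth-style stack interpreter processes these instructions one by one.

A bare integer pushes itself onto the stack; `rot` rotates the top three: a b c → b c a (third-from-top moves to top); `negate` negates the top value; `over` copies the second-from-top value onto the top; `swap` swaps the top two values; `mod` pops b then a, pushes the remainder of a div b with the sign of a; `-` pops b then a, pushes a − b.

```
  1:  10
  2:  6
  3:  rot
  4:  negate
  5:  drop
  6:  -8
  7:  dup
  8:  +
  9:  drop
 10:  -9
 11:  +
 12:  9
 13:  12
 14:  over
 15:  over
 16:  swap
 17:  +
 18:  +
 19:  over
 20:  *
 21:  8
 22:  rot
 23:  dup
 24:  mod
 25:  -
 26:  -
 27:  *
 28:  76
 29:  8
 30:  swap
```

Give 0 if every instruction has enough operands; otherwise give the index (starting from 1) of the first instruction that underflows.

3

10 → 10
6  → 10 6
rot  — needs 3 operands, stack has 2 → underflow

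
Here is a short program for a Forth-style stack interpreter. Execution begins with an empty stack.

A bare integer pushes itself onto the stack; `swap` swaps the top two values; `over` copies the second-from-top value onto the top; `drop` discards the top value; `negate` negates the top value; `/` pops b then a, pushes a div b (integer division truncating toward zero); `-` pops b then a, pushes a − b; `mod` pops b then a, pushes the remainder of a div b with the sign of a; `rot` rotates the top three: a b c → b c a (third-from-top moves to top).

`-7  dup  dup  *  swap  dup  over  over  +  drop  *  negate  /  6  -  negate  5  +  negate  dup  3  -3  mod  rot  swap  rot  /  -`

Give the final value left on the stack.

-12

-7     → -7
dup    → -7 -7
dup    → -7 -7 -7
*      → -7 49
swap   → 49 -7
dup    → 49 -7 -7
over   → 49 -7 -7 -7
over   → 49 -7 -7 -7 -7
+      → 49 -7 -7 -14
drop   → 49 -7 -7
*      → 49 49
negate → 49 -49
/      → -1
6      → -1 6
-      → -7
negate → 7
5      → 7 5
+      → 12
negate → -12
dup    → -12 -12
3      → -12 -12 3
-3     → -12 -12 3 -3
mod    → -12 -12 0
rot    → -12 0 -12
swap   → -12 -12 0
rot    → -12 0 -12
/      → -12 0
-      → -12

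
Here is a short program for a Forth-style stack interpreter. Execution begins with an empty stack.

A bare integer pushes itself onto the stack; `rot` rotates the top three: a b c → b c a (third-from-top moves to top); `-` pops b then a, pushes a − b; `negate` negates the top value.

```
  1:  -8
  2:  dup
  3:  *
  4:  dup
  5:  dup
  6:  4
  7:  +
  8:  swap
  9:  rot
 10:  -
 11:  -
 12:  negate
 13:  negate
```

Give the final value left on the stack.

68

-8     -> [-8]
dup    -> [-8, -8]
*      -> [64]
dup    -> [64, 64]
dup    -> [64, 64, 64]
4      -> [64, 64, 64, 4]
+      -> [64, 64, 68]
swap   -> [64, 68, 64]
rot    -> [68, 64, 64]
-      -> [68, 0]
-      -> [68]
negate -> [-68]
negate -> [68]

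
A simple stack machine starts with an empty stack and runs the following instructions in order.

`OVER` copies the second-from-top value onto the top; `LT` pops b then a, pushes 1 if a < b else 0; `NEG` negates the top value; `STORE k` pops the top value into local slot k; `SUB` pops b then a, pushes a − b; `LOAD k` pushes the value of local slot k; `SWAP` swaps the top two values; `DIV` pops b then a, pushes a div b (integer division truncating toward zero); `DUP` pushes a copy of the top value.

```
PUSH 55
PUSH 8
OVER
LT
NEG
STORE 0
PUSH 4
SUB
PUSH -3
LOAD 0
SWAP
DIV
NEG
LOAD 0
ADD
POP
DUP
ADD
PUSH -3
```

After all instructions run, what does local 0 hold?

PUSH 55 : [55]
PUSH 8  : [55, 8]
OVER    : [55, 8, 55]
LT      : [55, 1]
NEG     : [55, -1]
STORE 0 : [55]
PUSH 4  : [55, 4]
SUB     : [51]
PUSH -3 : [51, -3]
LOAD 0  : [51, -3, -1]
SWAP    : [51, -1, -3]
DIV     : [51, 0]
NEG     : [51, 0]
LOAD 0  : [51, 0, -1]
ADD     : [51, -1]
POP     : [51]
DUP     : [51, 51]
ADD     : [102]
PUSH -3 : [102, -3]

-1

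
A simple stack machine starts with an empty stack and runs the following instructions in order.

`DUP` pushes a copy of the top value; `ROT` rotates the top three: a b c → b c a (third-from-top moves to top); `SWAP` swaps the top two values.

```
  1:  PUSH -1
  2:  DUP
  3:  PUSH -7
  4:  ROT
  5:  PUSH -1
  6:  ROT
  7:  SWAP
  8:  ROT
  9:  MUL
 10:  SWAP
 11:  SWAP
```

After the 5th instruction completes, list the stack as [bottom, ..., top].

[-1, -7, -1, -1]

PUSH -1 -> [-1]
DUP     -> [-1, -1]
PUSH -7 -> [-1, -1, -7]
ROT     -> [-1, -7, -1]
PUSH -1 -> [-1, -7, -1, -1]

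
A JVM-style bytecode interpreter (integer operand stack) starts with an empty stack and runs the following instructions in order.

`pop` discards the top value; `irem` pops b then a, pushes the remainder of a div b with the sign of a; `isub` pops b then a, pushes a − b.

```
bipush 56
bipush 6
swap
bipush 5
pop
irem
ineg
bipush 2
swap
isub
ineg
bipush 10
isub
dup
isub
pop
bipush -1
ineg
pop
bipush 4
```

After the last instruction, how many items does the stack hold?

bipush 56 -> 56
bipush 6  -> 56 6
swap      -> 6 56
bipush 5  -> 6 56 5
pop       -> 6 56
irem      -> 6
ineg      -> -6
bipush 2  -> -6 2
swap      -> 2 -6
isub      -> 8
ineg      -> -8
bipush 10 -> -8 10
isub      -> -18
dup       -> -18 -18
isub      -> 0
pop       -> (empty)
bipush -1 -> -1
ineg      -> 1
pop       -> (empty)
bipush 4  -> 4

1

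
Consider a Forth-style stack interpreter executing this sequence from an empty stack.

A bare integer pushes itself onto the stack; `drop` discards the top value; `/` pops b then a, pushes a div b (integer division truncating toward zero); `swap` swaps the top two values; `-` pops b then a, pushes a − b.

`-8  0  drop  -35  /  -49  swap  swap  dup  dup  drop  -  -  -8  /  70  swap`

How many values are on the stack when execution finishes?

-8   : -8
0    : -8 0
drop : -8
-35  : -8 -35
/    : 0
-49  : 0 -49
swap : -49 0
swap : 0 -49
dup  : 0 -49 -49
dup  : 0 -49 -49 -49
drop : 0 -49 -49
-    : 0 0
-    : 0
-8   : 0 -8
/    : 0
70   : 0 70
swap : 70 0

2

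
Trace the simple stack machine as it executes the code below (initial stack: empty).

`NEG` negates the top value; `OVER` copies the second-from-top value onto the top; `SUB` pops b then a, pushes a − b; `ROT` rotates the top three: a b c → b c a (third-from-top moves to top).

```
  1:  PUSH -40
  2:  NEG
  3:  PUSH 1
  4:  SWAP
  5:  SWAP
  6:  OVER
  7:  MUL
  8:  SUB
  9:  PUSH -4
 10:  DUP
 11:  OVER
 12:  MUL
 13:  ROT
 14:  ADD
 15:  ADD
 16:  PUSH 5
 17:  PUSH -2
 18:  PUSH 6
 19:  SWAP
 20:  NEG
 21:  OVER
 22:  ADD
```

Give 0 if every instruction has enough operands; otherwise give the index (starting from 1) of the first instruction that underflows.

PUSH -40 → -40
NEG      → 40
PUSH 1   → 40 1
SWAP     → 1 40
SWAP     → 40 1
OVER     → 40 1 40
MUL      → 40 40
SUB      → 0
PUSH -4  → 0 -4
DUP      → 0 -4 -4
OVER     → 0 -4 -4 -4
MUL      → 0 -4 16
ROT      → -4 16 0
ADD      → -4 16
ADD      → 12
PUSH 5   → 12 5
PUSH -2  → 12 5 -2
PUSH 6   → 12 5 -2 6
SWAP     → 12 5 6 -2
NEG      → 12 5 6 2
OVER     → 12 5 6 2 6
ADD      → 12 5 6 8

0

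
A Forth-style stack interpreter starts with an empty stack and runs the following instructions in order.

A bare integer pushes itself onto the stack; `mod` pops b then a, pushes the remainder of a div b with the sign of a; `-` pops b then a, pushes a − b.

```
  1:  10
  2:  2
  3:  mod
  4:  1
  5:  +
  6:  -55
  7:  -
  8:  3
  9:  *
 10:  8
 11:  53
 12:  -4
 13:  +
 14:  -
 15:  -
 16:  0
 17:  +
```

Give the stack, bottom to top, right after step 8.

10  → 10
2   → 10 2
mod → 0
1   → 0 1
+   → 1
-55 → 1 -55
-   → 56
3   → 56 3

[56, 3]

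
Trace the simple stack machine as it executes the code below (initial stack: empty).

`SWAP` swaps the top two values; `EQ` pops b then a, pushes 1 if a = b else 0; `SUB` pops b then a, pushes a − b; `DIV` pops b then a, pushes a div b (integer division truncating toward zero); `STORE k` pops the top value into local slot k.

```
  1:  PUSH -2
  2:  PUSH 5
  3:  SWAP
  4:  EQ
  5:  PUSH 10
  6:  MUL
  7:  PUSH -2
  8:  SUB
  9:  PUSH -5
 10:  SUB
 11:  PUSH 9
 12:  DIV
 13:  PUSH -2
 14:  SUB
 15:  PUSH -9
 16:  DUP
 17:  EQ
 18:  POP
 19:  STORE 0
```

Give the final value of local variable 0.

PUSH -2  [-2]
PUSH 5   [-2, 5]
SWAP     [5, -2]
EQ       [0]
PUSH 10  [0, 10]
MUL      [0]
PUSH -2  [0, -2]
SUB      [2]
PUSH -5  [2, -5]
SUB      [7]
PUSH 9   [7, 9]
DIV      [0]
PUSH -2  [0, -2]
SUB      [2]
PUSH -9  [2, -9]
DUP      [2, -9, -9]
EQ       [2, 1]
POP      [2]
STORE 0  []

2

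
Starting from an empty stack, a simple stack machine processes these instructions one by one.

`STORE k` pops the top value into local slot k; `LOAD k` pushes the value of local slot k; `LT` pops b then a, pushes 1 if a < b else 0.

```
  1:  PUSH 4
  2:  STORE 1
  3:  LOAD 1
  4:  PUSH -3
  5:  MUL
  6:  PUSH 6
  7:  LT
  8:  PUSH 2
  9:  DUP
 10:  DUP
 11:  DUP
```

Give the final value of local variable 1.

PUSH 4  -> [4]
STORE 1 -> []
LOAD 1  -> [4]
PUSH -3 -> [4, -3]
MUL     -> [-12]
PUSH 6  -> [-12, 6]
LT      -> [1]
PUSH 2  -> [1, 2]
DUP     -> [1, 2, 2]
DUP     -> [1, 2, 2, 2]
DUP     -> [1, 2, 2, 2, 2]

4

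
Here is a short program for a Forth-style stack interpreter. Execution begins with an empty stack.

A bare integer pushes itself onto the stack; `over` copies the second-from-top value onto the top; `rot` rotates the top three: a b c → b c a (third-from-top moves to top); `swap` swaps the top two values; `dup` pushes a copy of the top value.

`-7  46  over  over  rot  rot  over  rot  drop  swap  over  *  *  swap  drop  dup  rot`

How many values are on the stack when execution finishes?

-7    [-7]
46    [-7, 46]
over  [-7, 46, -7]
over  [-7, 46, -7, 46]
rot   [-7, -7, 46, 46]
rot   [-7, 46, 46, -7]
over  [-7, 46, 46, -7, 46]
rot   [-7, 46, -7, 46, 46]
drop  [-7, 46, -7, 46]
swap  [-7, 46, 46, -7]
over  [-7, 46, 46, -7, 46]
*     [-7, 46, 46, -322]
*     [-7, 46, -14812]
swap  [-7, -14812, 46]
drop  [-7, -14812]
dup   [-7, -14812, -14812]
rot   [-14812, -14812, -7]

3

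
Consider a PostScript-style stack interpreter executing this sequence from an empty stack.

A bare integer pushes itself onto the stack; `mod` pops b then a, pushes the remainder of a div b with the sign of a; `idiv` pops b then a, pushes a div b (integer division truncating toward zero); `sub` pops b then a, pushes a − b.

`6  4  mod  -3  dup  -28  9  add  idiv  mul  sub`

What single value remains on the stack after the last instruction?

2

6    -> [6]
4    -> [6, 4]
mod  -> [2]
-3   -> [2, -3]
dup  -> [2, -3, -3]
-28  -> [2, -3, -3, -28]
9    -> [2, -3, -3, -28, 9]
add  -> [2, -3, -3, -19]
idiv -> [2, -3, 0]
mul  -> [2, 0]
sub  -> [2]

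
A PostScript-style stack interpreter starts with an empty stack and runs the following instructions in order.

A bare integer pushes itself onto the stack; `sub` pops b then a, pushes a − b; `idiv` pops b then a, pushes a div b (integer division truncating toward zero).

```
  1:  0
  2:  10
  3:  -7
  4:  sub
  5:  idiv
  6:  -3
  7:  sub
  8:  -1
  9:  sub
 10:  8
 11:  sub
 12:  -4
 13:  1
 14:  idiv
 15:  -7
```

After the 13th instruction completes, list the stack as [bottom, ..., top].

0     0
10    0 10
-7    0 10 -7
sub   0 17
idiv  0
-3    0 -3
sub   3
-1    3 -1
sub   4
8     4 8
sub   -4
-4    -4 -4
1     -4 -4 1

[-4, -4, 1]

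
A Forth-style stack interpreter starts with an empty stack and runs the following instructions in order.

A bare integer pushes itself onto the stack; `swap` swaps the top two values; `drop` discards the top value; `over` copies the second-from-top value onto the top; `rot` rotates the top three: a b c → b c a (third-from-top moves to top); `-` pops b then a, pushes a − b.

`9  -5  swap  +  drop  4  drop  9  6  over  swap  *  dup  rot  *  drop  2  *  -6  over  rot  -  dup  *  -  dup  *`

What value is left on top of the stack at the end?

36

9    -> [9]
-5   -> [9, -5]
swap -> [-5, 9]
+    -> [4]
drop -> []
4    -> [4]
drop -> []
9    -> [9]
6    -> [9, 6]
over -> [9, 6, 9]
swap -> [9, 9, 6]
*    -> [9, 54]
dup  -> [9, 54, 54]
rot  -> [54, 54, 9]
*    -> [54, 486]
drop -> [54]
2    -> [54, 2]
*    -> [108]
-6   -> [108, -6]
over -> [108, -6, 108]
rot  -> [-6, 108, 108]
-    -> [-6, 0]
dup  -> [-6, 0, 0]
*    -> [-6, 0]
-    -> [-6]
dup  -> [-6, -6]
*    -> [36]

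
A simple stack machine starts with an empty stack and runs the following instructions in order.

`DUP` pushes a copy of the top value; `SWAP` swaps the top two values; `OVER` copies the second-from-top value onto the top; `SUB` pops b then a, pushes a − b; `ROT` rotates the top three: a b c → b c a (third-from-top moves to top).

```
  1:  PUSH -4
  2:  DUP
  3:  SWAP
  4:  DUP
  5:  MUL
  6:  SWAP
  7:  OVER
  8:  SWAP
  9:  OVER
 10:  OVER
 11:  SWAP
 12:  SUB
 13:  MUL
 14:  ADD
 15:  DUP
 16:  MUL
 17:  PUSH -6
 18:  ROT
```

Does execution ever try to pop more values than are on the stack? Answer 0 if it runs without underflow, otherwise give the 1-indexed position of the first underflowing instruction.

PUSH -4 -> -4
DUP     -> -4 -4
SWAP    -> -4 -4
DUP     -> -4 -4 -4
MUL     -> -4 16
SWAP    -> 16 -4
OVER    -> 16 -4 16
SWAP    -> 16 16 -4
OVER    -> 16 16 -4 16
OVER    -> 16 16 -4 16 -4
SWAP    -> 16 16 -4 -4 16
SUB     -> 16 16 -4 -20
MUL     -> 16 16 80
ADD     -> 16 96
DUP     -> 16 96 96
MUL     -> 16 9216
PUSH -6 -> 16 9216 -6
ROT     -> 9216 -6 16

0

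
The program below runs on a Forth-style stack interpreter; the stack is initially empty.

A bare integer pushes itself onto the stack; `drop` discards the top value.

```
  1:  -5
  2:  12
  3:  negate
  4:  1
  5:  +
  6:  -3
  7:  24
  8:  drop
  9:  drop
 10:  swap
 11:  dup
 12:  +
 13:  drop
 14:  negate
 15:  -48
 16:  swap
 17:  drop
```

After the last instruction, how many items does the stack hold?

1

-5     → -5
12     → -5 12
negate → -5 -12
1      → -5 -12 1
+      → -5 -11
-3     → -5 -11 -3
24     → -5 -11 -3 24
drop   → -5 -11 -3
drop   → -5 -11
swap   → -11 -5
dup    → -11 -5 -5
+      → -11 -10
drop   → -11
negate → 11
-48    → 11 -48
swap   → -48 11
drop   → -48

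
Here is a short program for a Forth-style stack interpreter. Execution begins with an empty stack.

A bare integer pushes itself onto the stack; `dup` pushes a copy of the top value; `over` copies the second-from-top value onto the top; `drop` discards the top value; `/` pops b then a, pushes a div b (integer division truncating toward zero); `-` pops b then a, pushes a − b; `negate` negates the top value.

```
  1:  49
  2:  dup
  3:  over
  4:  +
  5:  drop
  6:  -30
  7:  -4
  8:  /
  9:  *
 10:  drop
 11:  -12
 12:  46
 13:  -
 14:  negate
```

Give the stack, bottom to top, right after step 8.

[49, 7]

49   -> 49
dup  -> 49 49
over -> 49 49 49
+    -> 49 98
drop -> 49
-30  -> 49 -30
-4   -> 49 -30 -4
/    -> 49 7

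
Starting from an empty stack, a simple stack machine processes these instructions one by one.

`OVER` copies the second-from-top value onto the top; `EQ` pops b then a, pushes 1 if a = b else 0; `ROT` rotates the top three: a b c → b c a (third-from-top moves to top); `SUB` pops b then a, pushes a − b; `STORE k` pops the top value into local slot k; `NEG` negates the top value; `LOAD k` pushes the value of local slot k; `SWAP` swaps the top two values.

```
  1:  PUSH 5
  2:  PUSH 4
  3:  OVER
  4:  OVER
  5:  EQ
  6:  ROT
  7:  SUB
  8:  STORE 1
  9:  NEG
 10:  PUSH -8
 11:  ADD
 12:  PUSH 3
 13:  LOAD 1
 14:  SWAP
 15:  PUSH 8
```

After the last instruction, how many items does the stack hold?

4

PUSH 5  → [5]
PUSH 4  → [5, 4]
OVER    → [5, 4, 5]
OVER    → [5, 4, 5, 4]
EQ      → [5, 4, 0]
ROT     → [4, 0, 5]
SUB     → [4, -5]
STORE 1 → [4]
NEG     → [-4]
PUSH -8 → [-4, -8]
ADD     → [-12]
PUSH 3  → [-12, 3]
LOAD 1  → [-12, 3, -5]
SWAP    → [-12, -5, 3]
PUSH 8  → [-12, -5, 3, 8]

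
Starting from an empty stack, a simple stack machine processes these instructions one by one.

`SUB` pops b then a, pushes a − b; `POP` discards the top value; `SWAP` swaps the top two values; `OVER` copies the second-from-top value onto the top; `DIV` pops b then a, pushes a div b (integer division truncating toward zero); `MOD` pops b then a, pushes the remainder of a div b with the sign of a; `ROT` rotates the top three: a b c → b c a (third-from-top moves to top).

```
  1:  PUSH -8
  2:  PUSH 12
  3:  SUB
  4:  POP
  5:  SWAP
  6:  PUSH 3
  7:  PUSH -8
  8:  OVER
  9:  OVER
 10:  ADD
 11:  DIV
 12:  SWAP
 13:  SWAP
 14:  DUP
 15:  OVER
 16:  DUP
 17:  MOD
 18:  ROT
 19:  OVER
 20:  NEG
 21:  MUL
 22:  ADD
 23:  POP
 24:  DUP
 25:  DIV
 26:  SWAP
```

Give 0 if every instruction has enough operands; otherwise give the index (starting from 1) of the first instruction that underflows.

PUSH -8 -> [-8]
PUSH 12 -> [-8, 12]
SUB     -> [-20]
POP     -> []
SWAP  — needs 2 operands, stack has 0 → underflow

5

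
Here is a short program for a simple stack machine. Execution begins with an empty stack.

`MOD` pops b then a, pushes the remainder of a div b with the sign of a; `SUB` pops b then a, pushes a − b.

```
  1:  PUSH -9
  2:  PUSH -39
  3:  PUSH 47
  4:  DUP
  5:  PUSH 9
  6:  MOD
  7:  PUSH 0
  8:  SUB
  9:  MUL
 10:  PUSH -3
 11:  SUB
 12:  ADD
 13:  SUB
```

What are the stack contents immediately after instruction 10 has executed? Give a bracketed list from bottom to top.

PUSH -9  → [-9]
PUSH -39 → [-9, -39]
PUSH 47  → [-9, -39, 47]
DUP      → [-9, -39, 47, 47]
PUSH 9   → [-9, -39, 47, 47, 9]
MOD      → [-9, -39, 47, 2]
PUSH 0   → [-9, -39, 47, 2, 0]
SUB      → [-9, -39, 47, 2]
MUL      → [-9, -39, 94]
PUSH -3  → [-9, -39, 94, -3]

[-9, -39, 94, -3]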